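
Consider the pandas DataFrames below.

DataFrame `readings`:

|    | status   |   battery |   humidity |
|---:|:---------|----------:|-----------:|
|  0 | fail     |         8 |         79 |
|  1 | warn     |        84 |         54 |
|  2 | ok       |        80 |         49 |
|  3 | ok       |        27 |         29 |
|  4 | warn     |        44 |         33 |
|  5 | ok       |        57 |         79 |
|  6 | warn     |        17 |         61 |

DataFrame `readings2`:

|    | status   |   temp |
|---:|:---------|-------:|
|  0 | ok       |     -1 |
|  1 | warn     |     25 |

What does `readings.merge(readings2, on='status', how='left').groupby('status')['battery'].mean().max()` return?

merge on 'status' (how='left') → 7 rows:
  status  battery  humidity  temp
0   fail        8        79   NaN
1   warn       84        54  25.0
2     ok       80        49  -1.0
3     ok       27        29  -1.0
4   warn       44        33  25.0
5     ok       57        79  -1.0
6   warn       17        61  25.0
group by status, mean of battery:
status
fail     8.000000
ok      54.666667
warn    48.333333
Name: battery, dtype: float64
The max of the resulting series is 54.6666666667.

54.6666666667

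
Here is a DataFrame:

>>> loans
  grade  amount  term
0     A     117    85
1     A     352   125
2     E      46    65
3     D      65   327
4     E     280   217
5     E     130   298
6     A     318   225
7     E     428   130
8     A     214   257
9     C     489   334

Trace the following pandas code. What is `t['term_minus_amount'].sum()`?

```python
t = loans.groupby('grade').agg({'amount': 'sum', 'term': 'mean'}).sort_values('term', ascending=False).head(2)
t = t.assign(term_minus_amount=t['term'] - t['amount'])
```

group by grade: sum(amount), mean(term):
       amount   term
grade               
A        1001  173.0
C         489  334.0
D          65  327.0
E         884  177.5
sort by term descending:
       amount   term
grade               
C         489  334.0
D          65  327.0
E         884  177.5
A        1001  173.0
take first 2 rows:
       amount   term
grade               
C         489  334.0
D          65  327.0
add column term_minus_amount = t['term'] - t['amount']:
       amount   term  term_minus_amount
grade                                  
C         489  334.0             -155.0
D          65  327.0              262.0
So sum() = 107.0.

107.0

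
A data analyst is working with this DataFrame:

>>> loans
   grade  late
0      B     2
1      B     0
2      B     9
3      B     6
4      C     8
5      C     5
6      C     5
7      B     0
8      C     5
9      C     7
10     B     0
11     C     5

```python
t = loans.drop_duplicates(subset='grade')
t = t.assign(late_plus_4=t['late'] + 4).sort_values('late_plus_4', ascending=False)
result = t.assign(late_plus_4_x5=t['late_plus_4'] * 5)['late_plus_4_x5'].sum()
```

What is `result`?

90

drop duplicate grade (keep=first):
  grade  late
0     B     2
4     C     8
add column late_plus_4 = t['late'] + 4:
  grade  late  late_plus_4
0     B     2            6
4     C     8           12
sort by late_plus_4 descending:
  grade  late  late_plus_4
4     C     8           12
0     B     2            6
add column late_plus_4_x5 = t['late_plus_4'] * 5:
  grade  late  late_plus_4  late_plus_4_x5
4     C     8           12              60
0     B     2            6              30
Hence 90.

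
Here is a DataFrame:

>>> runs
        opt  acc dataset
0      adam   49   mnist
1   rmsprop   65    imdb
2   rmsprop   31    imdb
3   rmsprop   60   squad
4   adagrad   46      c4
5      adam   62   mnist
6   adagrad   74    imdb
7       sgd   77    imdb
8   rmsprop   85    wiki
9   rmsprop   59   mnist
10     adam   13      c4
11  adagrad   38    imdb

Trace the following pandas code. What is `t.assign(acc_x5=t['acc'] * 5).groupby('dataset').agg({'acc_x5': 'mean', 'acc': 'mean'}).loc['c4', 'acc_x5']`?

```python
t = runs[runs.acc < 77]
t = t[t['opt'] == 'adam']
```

filter rows where acc < 77:
        opt  acc dataset
0      adam   49   mnist
1   rmsprop   65    imdb
2   rmsprop   31    imdb
3   rmsprop   60   squad
4   adagrad   46      c4
5      adam   62   mnist
6   adagrad   74    imdb
9   rmsprop   59   mnist
10     adam   13      c4
11  adagrad   38    imdb
filter rows where opt == 'adam':
     opt  acc dataset
0   adam   49   mnist
5   adam   62   mnist
10  adam   13      c4
add column acc_x5 = t['acc'] * 5:
     opt  acc dataset  acc_x5
0   adam   49   mnist     245
5   adam   62   mnist     310
10  adam   13      c4      65
group by dataset: mean(acc_x5), mean(acc):
         acc_x5   acc
dataset              
c4         65.0  13.0
mnist     277.5  55.5
The value at row 'c4', column 'acc_x5' is 65.0.

65.0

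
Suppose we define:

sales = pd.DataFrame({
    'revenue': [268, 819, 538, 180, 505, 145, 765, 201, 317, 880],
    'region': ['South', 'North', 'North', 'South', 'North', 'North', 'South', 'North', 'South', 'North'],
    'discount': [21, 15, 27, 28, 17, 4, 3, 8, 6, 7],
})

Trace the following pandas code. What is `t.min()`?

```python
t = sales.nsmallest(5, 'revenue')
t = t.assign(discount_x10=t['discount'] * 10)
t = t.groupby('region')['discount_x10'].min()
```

40

take 5 rows with smallest revenue:
   revenue region  discount
5      145  North         4
3      180  South        28
7      201  North         8
0      268  South        21
8      317  South         6
add column discount_x10 = t['discount'] * 10:
   revenue region  discount  discount_x10
5      145  North         4            40
3      180  South        28           280
7      201  North         8            80
0      268  South        21           210
8      317  South         6            60
group by region, min of discount_x10:
region
North    40
South    60
Name: discount_x10, dtype: int64
Taking the min of the resulting series gives 40.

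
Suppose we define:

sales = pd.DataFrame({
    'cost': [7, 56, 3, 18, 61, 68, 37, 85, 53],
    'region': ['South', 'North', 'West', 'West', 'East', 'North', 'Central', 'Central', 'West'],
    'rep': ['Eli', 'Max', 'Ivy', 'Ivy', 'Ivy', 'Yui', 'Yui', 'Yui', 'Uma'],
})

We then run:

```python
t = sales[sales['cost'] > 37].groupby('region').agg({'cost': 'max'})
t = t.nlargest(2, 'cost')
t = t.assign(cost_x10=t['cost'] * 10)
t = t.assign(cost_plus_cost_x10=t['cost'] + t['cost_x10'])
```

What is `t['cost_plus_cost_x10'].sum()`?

1683

filter rows where cost > 37:
   cost   region  rep
1    56    North  Max
4    61     East  Ivy
5    68    North  Yui
7    85  Central  Yui
8    53     West  Uma
group by region, max of cost:
         cost
region       
Central    85
East       61
North      68
West       53
take 2 rows with largest cost:
         cost
region       
Central    85
North      68
add column cost_x10 = t['cost'] * 10:
         cost  cost_x10
region                 
Central    85       850
North      68       680
add column cost_plus_cost_x10 = t['cost'] + t['cost_x10']:
         cost  cost_x10  cost_plus_cost_x10
region                                     
Central    85       850                 935
North      68       680                 748
Taking the sum of column 'cost_plus_cost_x10' gives 1683.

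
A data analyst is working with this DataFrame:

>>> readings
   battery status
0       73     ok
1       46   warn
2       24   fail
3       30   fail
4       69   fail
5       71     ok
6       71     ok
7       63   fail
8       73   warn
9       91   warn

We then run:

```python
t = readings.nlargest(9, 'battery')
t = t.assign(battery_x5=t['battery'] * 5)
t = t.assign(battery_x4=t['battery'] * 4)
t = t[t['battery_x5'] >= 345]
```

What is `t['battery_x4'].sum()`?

take 9 rows with largest battery:
   battery status
9       91   warn
0       73     ok
8       73   warn
5       71     ok
6       71     ok
4       69   fail
7       63   fail
1       46   warn
3       30   fail
add column battery_x5 = t['battery'] * 5:
   battery status  battery_x5
9       91   warn         455
0       73     ok         365
8       73   warn         365
5       71     ok         355
6       71     ok         355
4       69   fail         345
7       63   fail         315
1       46   warn         230
3       30   fail         150
add column battery_x4 = t['battery'] * 4:
   battery status  battery_x5  battery_x4
9       91   warn         455         364
0       73     ok         365         292
8       73   warn         365         292
5       71     ok         355         284
6       71     ok         355         284
4       69   fail         345         276
7       63   fail         315         252
1       46   warn         230         184
3       30   fail         150         120
filter rows where battery_x5 >= 345:
   battery status  battery_x5  battery_x4
9       91   warn         455         364
0       73     ok         365         292
8       73   warn         365         292
5       71     ok         355         284
6       71     ok         355         284
4       69   fail         345         276
Reading off the sum of column 'battery_x4', we get 1792.

1792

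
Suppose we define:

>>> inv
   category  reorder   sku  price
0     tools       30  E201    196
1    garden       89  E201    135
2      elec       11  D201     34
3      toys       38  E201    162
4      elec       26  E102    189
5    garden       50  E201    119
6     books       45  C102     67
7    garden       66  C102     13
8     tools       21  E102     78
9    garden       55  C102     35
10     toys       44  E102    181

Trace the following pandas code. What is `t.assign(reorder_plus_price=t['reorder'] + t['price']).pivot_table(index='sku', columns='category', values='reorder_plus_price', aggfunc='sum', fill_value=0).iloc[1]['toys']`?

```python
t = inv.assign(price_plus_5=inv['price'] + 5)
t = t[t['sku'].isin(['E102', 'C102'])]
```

225

add column price_plus_5 = inv['price'] + 5:
   category  reorder   sku  price  price_plus_5
0     tools       30  E201    196           201
1    garden       89  E201    135           140
2      elec       11  D201     34            39
3      toys       38  E201    162           167
4      elec       26  E102    189           194
5    garden       50  E201    119           124
6     books       45  C102     67            72
7    garden       66  C102     13            18
8     tools       21  E102     78            83
9    garden       55  C102     35            40
10     toys       44  E102    181           186
filter rows where sku in ['E102', 'C102']:
   category  reorder   sku  price  price_plus_5
4      elec       26  E102    189           194
6     books       45  C102     67            72
7    garden       66  C102     13            18
8     tools       21  E102     78            83
9    garden       55  C102     35            40
10     toys       44  E102    181           186
add column reorder_plus_price = t['reorder'] + t['price']:
   category  reorder   sku  price  price_plus_5  reorder_plus_price
4      elec       26  E102    189           194                 215
6     books       45  C102     67            72                 112
7    garden       66  C102     13            18                  79
8     tools       21  E102     78            83                  99
9    garden       55  C102     35            40                  90
10     toys       44  E102    181           186                 225
pivot: rows=sku, cols=category, sum(reorder_plus_price):
category  books  elec  garden  tools  toys
sku                                       
C102        112     0     169      0     0
E102          0   215       0     99   225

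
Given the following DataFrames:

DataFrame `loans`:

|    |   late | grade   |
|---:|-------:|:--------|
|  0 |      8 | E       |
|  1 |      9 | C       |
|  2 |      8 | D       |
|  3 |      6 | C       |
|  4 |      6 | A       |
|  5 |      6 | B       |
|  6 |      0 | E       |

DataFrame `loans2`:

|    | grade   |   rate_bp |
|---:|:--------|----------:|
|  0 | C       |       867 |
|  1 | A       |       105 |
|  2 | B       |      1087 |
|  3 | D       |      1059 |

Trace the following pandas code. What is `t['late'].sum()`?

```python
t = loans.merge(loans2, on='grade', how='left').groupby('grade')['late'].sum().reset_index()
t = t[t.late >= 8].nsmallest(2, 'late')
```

merge on 'grade' (how='left') → 7 rows:
   late grade  rate_bp
0     8     E      NaN
1     9     C    867.0
2     8     D   1059.0
3     6     C    867.0
4     6     A    105.0
5     6     B   1087.0
6     0     E      NaN
group by grade, sum of late:
grade
A     6
B     6
C    15
D     8
E     8
Name: late, dtype: int64
reset_index():
  grade  late
0     A     6
1     B     6
2     C    15
3     D     8
4     E     8
filter rows where late >= 8:
  grade  late
2     C    15
3     D     8
4     E     8
take 2 rows with smallest late:
  grade  late
3     D     8
4     E     8
Hence 16.

16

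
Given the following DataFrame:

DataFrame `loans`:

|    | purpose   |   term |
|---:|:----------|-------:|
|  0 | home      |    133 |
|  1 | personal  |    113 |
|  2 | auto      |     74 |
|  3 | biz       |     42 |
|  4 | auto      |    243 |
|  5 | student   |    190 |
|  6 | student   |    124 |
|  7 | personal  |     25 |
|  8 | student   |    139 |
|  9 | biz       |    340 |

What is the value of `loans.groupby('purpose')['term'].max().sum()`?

group by purpose, max of term:
purpose
auto        243
biz         340
home        133
personal    113
student     190
Name: term, dtype: int64
So sum() = 1019.

1019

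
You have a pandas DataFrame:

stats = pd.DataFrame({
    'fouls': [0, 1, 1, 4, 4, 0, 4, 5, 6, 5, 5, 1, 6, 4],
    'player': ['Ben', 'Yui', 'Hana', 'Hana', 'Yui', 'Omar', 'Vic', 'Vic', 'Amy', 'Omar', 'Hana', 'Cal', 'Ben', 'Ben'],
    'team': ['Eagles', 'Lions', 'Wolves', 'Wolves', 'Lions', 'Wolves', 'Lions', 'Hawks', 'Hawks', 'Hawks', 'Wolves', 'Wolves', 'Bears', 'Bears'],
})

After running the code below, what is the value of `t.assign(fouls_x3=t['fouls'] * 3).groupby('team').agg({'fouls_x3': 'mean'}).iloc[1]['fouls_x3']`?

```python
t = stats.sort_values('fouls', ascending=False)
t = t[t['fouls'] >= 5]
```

sort by fouls descending:
    fouls player    team
8       6    Amy   Hawks
12      6    Ben   Bears
7       5    Vic   Hawks
9       5   Omar   Hawks
10      5   Hana  Wolves
3       4   Hana  Wolves
4       4    Yui   Lions
6       4    Vic   Lions
13      4    Ben   Bears
1       1    Yui   Lions
2       1   Hana  Wolves
11      1    Cal  Wolves
0       0    Ben  Eagles
5       0   Omar  Wolves
filter rows where fouls >= 5:
    fouls player    team
8       6    Amy   Hawks
12      6    Ben   Bears
7       5    Vic   Hawks
9       5   Omar   Hawks
10      5   Hana  Wolves
add column fouls_x3 = t['fouls'] * 3:
    fouls player    team  fouls_x3
8       6    Amy   Hawks        18
12      6    Ben   Bears        18
7       5    Vic   Hawks        15
9       5   Omar   Hawks        15
10      5   Hana  Wolves        15
group by team, mean of fouls_x3:
        fouls_x3
team            
Bears       18.0
Hawks       16.0
Wolves      15.0

16.0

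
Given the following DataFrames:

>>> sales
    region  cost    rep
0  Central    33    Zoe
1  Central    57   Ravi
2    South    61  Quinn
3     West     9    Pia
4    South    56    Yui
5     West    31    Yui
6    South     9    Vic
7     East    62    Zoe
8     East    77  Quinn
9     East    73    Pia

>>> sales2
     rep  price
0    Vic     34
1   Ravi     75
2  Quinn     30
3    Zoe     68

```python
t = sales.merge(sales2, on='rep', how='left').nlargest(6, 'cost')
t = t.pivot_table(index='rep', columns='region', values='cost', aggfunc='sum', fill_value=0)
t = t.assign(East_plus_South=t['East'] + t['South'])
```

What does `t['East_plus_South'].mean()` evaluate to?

merge on 'rep' (how='left') → 10 rows:
    region  cost    rep  price
0  Central    33    Zoe   68.0
1  Central    57   Ravi   75.0
2    South    61  Quinn   30.0
3     West     9    Pia    NaN
4    South    56    Yui    NaN
5     West    31    Yui    NaN
6    South     9    Vic   34.0
7     East    62    Zoe   68.0
8     East    77  Quinn   30.0
9     East    73    Pia    NaN
take 6 rows with largest cost:
    region  cost    rep  price
8     East    77  Quinn   30.0
9     East    73    Pia    NaN
7     East    62    Zoe   68.0
2    South    61  Quinn   30.0
1  Central    57   Ravi   75.0
4    South    56    Yui    NaN
pivot: rows=rep, cols=region, sum(cost):
region  Central  East  South
rep                         
Pia           0    73      0
Quinn         0    77     61
Ravi         57     0      0
Yui           0     0     56
Zoe           0    62      0
add column East_plus_South = t['East'] + t['South']:
region  Central  East  South  East_plus_South
rep                                          
Pia           0    73      0               73
Quinn         0    77     61              138
Ravi         57     0      0                0
Yui           0     0     56               56
Zoe           0    62      0               62
Reading off the mean of column 'East_plus_South', we get 65.8.

65.8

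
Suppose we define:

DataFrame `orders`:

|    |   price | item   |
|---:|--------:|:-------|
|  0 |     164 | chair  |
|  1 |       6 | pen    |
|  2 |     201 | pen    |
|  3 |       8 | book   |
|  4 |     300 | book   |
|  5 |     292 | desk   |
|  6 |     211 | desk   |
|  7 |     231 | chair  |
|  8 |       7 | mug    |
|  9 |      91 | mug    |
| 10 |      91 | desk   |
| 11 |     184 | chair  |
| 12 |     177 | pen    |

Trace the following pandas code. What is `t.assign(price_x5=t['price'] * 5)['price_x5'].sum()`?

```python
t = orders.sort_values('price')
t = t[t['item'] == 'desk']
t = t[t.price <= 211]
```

sort by price:
    price   item
1       6    pen
8       7    mug
3       8   book
9      91    mug
10     91   desk
0     164  chair
12    177    pen
11    184  chair
2     201    pen
6     211   desk
7     231  chair
5     292   desk
4     300   book
filter rows where item == 'desk':
    price  item
10     91  desk
6     211  desk
5     292  desk
filter rows where price <= 211:
    price  item
10     91  desk
6     211  desk
add column price_x5 = t['price'] * 5:
    price  item  price_x5
10     91  desk       455
6     211  desk      1055

1510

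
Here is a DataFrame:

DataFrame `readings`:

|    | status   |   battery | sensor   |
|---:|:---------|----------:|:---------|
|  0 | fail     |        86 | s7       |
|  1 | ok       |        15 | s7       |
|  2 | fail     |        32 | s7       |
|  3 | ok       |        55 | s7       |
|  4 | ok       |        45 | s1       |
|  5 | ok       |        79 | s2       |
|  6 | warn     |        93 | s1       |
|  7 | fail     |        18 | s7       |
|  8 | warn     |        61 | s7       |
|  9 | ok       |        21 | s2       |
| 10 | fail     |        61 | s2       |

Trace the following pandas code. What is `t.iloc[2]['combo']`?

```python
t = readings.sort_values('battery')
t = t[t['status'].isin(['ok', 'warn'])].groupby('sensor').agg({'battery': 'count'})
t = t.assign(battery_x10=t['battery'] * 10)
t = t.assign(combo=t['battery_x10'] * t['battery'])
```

sort by battery:
   status  battery sensor
1      ok       15     s7
7    fail       18     s7
9      ok       21     s2
2    fail       32     s7
4      ok       45     s1
3      ok       55     s7
8    warn       61     s7
10   fail       61     s2
5      ok       79     s2
0    fail       86     s7
6    warn       93     s1
filter rows where status in ['ok', 'warn']:
  status  battery sensor
1     ok       15     s7
9     ok       21     s2
4     ok       45     s1
3     ok       55     s7
8   warn       61     s7
5     ok       79     s2
6   warn       93     s1
group by sensor, count of battery:
        battery
sensor         
s1            2
s2            2
s7            3
add column battery_x10 = t['battery'] * 10:
        battery  battery_x10
sensor                      
s1            2           20
s2            2           20
s7            3           30
add column combo = t['battery_x10'] * t['battery']:
        battery  battery_x10  combo
sensor                             
s1            2           20     40
s2            2           20     40
s7            3           30     90
Hence 90.

90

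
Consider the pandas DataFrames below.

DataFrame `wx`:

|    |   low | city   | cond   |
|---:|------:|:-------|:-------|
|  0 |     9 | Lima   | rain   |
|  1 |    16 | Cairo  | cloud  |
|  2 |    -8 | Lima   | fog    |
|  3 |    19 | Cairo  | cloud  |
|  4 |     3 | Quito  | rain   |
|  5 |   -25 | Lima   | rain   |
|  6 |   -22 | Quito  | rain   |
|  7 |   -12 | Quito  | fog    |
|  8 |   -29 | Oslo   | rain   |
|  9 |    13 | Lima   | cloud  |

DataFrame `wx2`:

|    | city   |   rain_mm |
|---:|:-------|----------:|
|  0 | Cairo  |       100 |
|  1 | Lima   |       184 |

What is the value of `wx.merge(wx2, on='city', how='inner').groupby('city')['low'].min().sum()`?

-9

merge on 'city' (how='inner') → 6 rows:
   low   city   cond  rain_mm
0    9   Lima   rain      184
1   16  Cairo  cloud      100
2   -8   Lima    fog      184
3   19  Cairo  cloud      100
4  -25   Lima   rain      184
5   13   Lima  cloud      184
group by city, min of low:
city
Cairo    16
Lima    -25
Name: low, dtype: int64
Finally, sum of the resulting series = -9.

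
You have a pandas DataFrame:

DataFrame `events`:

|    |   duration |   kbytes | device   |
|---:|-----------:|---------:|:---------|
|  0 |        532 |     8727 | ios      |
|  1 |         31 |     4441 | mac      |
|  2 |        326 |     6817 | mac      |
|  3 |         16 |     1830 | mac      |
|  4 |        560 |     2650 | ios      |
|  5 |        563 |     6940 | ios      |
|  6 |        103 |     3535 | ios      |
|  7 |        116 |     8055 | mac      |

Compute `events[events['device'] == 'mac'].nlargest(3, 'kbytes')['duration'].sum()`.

473

filter rows where device == 'mac':
   duration  kbytes device
1        31    4441    mac
2       326    6817    mac
3        16    1830    mac
7       116    8055    mac
take 3 rows with largest kbytes:
   duration  kbytes device
7       116    8055    mac
2       326    6817    mac
1        31    4441    mac
So sum() = 473.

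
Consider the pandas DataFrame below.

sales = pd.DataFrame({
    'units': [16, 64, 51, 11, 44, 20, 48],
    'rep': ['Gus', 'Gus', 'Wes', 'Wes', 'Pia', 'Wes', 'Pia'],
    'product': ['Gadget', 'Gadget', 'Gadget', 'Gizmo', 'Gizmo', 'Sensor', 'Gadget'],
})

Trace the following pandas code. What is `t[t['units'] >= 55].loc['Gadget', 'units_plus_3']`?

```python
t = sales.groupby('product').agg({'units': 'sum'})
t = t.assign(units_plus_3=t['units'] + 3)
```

182

group by product, sum of units:
         units
product       
Gadget     179
Gizmo       55
Sensor      20
add column units_plus_3 = t['units'] + 3:
         units  units_plus_3
product                     
Gadget     179           182
Gizmo       55            58
Sensor      20            23
filter rows where units >= 55:
         units  units_plus_3
product                     
Gadget     179           182
Gizmo       55            58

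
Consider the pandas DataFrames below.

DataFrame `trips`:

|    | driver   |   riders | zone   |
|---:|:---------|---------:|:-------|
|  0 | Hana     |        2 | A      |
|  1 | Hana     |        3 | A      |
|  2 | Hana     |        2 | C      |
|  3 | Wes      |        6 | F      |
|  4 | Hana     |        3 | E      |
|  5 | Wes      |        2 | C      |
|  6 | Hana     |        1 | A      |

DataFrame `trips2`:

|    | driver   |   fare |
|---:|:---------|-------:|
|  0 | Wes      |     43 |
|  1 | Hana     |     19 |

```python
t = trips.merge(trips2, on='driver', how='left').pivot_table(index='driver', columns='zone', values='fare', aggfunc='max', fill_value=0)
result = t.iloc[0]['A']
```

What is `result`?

merge on 'driver' (how='left') → 7 rows:
  driver  riders zone  fare
0   Hana       2    A    19
1   Hana       3    A    19
2   Hana       2    C    19
3    Wes       6    F    43
4   Hana       3    E    19
5    Wes       2    C    43
6   Hana       1    A    19
pivot: rows=driver, cols=zone, max(fare):
zone     A   C   E   F
driver                
Hana    19  19  19   0
Wes      0  43   0  43
Reading off the value at position 0, column 'A', we get 19.

19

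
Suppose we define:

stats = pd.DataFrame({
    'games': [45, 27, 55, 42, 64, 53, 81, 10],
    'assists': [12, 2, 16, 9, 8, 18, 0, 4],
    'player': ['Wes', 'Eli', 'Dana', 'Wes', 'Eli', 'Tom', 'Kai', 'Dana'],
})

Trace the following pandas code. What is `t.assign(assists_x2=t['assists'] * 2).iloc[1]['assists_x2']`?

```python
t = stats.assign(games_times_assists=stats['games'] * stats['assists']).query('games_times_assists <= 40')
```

add column games_times_assists = stats['games'] * stats['assists']:
   games  assists player  games_times_assists
0     45       12    Wes                  540
1     27        2    Eli                   54
2     55       16   Dana                  880
3     42        9    Wes                  378
4     64        8    Eli                  512
5     53       18    Tom                  954
6     81        0    Kai                    0
7     10        4   Dana                   40
filter rows where games_times_assists <= 40:
   games  assists player  games_times_assists
6     81        0    Kai                    0
7     10        4   Dana                   40
add column assists_x2 = t['assists'] * 2:
   games  assists player  games_times_assists  assists_x2
6     81        0    Kai                    0           0
7     10        4   Dana                   40           8

8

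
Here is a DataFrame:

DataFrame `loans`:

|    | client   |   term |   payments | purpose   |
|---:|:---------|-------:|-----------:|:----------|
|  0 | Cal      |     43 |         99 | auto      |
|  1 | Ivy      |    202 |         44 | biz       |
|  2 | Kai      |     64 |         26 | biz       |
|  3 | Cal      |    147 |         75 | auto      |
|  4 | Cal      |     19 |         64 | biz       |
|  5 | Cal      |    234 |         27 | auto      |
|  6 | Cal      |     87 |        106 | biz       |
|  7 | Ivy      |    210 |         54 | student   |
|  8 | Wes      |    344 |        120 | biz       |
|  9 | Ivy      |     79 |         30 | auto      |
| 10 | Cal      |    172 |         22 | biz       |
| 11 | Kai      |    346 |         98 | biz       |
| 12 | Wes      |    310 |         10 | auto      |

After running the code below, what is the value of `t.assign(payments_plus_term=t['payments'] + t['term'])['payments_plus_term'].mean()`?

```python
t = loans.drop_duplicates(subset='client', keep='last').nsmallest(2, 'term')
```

151.5

drop duplicate client (keep=last):
   client  term  payments purpose
9     Ivy    79        30    auto
10    Cal   172        22     biz
11    Kai   346        98     biz
12    Wes   310        10    auto
take 2 rows with smallest term:
   client  term  payments purpose
9     Ivy    79        30    auto
10    Cal   172        22     biz
add column payments_plus_term = t['payments'] + t['term']:
   client  term  payments purpose  payments_plus_term
9     Ivy    79        30    auto                 109
10    Cal   172        22     biz                 194
Reading off the mean of column 'payments_plus_term', we get 151.5.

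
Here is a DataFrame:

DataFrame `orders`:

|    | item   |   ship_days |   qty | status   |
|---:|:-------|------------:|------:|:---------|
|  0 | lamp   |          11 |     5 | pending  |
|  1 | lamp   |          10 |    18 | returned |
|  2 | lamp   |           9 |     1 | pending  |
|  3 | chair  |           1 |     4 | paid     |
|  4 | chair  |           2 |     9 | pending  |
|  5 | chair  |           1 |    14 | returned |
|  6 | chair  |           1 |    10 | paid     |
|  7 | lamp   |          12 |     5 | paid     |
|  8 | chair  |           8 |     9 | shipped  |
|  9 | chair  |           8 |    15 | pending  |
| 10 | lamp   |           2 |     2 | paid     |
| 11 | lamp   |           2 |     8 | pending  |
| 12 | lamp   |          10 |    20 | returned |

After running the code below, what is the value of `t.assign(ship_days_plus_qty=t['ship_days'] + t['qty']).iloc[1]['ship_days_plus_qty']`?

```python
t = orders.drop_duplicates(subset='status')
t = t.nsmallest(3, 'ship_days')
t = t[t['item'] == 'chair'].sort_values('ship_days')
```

17

drop duplicate status (keep=first):
    item  ship_days  qty    status
0   lamp         11    5   pending
1   lamp         10   18  returned
3  chair          1    4      paid
8  chair          8    9   shipped
take 3 rows with smallest ship_days:
    item  ship_days  qty    status
3  chair          1    4      paid
8  chair          8    9   shipped
1   lamp         10   18  returned
filter rows where item == 'chair':
    item  ship_days  qty   status
3  chair          1    4     paid
8  chair          8    9  shipped
sort by ship_days:
    item  ship_days  qty   status
3  chair          1    4     paid
8  chair          8    9  shipped
add column ship_days_plus_qty = t['ship_days'] + t['qty']:
    item  ship_days  qty   status  ship_days_plus_qty
3  chair          1    4     paid                   5
8  chair          8    9  shipped                  17
The value at position 1, column 'ship_days_plus_qty' is 17.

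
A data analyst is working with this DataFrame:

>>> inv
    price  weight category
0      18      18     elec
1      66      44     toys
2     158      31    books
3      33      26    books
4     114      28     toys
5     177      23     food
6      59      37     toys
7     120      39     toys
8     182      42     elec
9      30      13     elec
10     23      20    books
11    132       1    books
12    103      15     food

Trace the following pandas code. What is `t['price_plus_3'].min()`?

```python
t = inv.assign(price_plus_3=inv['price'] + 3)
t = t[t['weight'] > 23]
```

36

add column price_plus_3 = inv['price'] + 3:
    price  weight category  price_plus_3
0      18      18     elec            21
1      66      44     toys            69
2     158      31    books           161
3      33      26    books            36
4     114      28     toys           117
5     177      23     food           180
6      59      37     toys            62
7     120      39     toys           123
8     182      42     elec           185
9      30      13     elec            33
10     23      20    books            26
11    132       1    books           135
12    103      15     food           106
filter rows where weight > 23:
   price  weight category  price_plus_3
1     66      44     toys            69
2    158      31    books           161
3     33      26    books            36
4    114      28     toys           117
6     59      37     toys            62
7    120      39     toys           123
8    182      42     elec           185
Finally, min of column 'price_plus_3' = 36.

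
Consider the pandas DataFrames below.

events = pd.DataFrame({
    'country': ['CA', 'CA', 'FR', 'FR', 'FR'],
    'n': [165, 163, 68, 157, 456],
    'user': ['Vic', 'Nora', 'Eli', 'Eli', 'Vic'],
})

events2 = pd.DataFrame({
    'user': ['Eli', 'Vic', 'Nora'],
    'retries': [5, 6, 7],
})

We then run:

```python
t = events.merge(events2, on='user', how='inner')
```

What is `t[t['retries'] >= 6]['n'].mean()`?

merge on 'user' (how='inner') → 5 rows:
  country    n  user  retries
0      CA  165   Vic        6
1      CA  163  Nora        7
2      FR   68   Eli        5
3      FR  157   Eli        5
4      FR  456   Vic        6
filter rows where retries >= 6:
  country    n  user  retries
0      CA  165   Vic        6
1      CA  163  Nora        7
4      FR  456   Vic        6
Finally, mean of column 'n' = 261.333333333.

261.333333333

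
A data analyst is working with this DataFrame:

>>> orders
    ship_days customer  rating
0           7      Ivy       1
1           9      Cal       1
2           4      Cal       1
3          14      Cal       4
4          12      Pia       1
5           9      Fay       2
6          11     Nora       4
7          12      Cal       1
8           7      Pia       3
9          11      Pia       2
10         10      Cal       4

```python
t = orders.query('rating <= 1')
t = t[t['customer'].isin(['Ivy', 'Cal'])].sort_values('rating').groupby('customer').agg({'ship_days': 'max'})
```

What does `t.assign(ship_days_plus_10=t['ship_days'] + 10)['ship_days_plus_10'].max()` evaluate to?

22

filter rows where rating <= 1:
   ship_days customer  rating
0          7      Ivy       1
1          9      Cal       1
2          4      Cal       1
4         12      Pia       1
7         12      Cal       1
filter rows where customer in ['Ivy', 'Cal']:
   ship_days customer  rating
0          7      Ivy       1
1          9      Cal       1
2          4      Cal       1
7         12      Cal       1
sort by rating:
   ship_days customer  rating
0          7      Ivy       1
1          9      Cal       1
2          4      Cal       1
7         12      Cal       1
group by customer, max of ship_days:
          ship_days
customer           
Cal              12
Ivy               7
add column ship_days_plus_10 = t['ship_days'] + 10:
          ship_days  ship_days_plus_10
customer                              
Cal              12                 22
Ivy               7                 17
max of column 'ship_days_plus_10' → 22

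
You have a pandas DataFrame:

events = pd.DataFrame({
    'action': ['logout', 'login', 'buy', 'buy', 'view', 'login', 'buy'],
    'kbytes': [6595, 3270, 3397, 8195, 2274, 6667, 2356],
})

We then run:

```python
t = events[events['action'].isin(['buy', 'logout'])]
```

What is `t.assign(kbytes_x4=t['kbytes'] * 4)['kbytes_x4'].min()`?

9424

filter rows where action in ['buy', 'logout']:
   action  kbytes
0  logout    6595
2     buy    3397
3     buy    8195
6     buy    2356
add column kbytes_x4 = t['kbytes'] * 4:
   action  kbytes  kbytes_x4
0  logout    6595      26380
2     buy    3397      13588
3     buy    8195      32780
6     buy    2356       9424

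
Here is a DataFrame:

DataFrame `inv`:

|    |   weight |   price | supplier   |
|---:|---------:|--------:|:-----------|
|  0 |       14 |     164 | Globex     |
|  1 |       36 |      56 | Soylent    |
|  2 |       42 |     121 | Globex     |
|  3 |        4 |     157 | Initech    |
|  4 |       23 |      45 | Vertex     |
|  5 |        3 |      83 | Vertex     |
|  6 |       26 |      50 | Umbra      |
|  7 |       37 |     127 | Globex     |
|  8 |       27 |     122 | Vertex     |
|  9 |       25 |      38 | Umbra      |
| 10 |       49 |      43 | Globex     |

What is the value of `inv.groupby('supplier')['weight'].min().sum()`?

group by supplier, min of weight:
supplier
Globex     14
Initech     4
Soylent    36
Umbra      25
Vertex      3
Name: weight, dtype: int64
Hence 82.

82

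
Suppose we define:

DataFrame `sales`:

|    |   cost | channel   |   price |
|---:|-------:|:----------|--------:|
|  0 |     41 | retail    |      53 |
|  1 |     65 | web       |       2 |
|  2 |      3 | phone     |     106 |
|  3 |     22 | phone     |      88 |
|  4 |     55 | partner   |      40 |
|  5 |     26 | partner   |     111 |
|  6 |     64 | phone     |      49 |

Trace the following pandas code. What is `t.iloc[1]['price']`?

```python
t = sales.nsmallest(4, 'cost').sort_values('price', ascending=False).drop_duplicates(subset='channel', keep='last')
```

take 4 rows with smallest cost:
   cost  channel  price
2     3    phone    106
3    22    phone     88
5    26  partner    111
0    41   retail     53
sort by price descending:
   cost  channel  price
5    26  partner    111
2     3    phone    106
3    22    phone     88
0    41   retail     53
drop duplicate channel (keep=last):
   cost  channel  price
5    26  partner    111
3    22    phone     88
0    41   retail     53
Hence 88.

88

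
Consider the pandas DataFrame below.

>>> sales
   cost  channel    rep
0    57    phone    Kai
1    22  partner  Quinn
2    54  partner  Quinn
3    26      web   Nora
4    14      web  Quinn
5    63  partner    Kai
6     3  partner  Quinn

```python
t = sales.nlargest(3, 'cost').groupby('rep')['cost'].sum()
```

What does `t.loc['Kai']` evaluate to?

120

take 3 rows with largest cost:
   cost  channel    rep
5    63  partner    Kai
0    57    phone    Kai
2    54  partner  Quinn
group by rep, sum of cost:
rep
Kai      120
Quinn     54
Name: cost, dtype: int64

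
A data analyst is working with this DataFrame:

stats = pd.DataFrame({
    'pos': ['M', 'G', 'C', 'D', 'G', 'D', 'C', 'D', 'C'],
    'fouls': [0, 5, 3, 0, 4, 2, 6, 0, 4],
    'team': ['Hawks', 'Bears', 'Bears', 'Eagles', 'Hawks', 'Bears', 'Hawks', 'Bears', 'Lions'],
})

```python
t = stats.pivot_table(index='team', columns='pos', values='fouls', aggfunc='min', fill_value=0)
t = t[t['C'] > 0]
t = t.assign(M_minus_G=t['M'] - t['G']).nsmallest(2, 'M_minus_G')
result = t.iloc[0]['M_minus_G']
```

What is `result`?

-5

pivot: rows=team, cols=pos, min(fouls):
pos     C  D  G  M
team              
Bears   3  0  5  0
Eagles  0  0  0  0
Hawks   6  0  4  0
Lions   4  0  0  0
filter rows where C > 0:
pos    C  D  G  M
team             
Bears  3  0  5  0
Hawks  6  0  4  0
Lions  4  0  0  0
add column M_minus_G = t['M'] - t['G']:
pos    C  D  G  M  M_minus_G
team                        
Bears  3  0  5  0         -5
Hawks  6  0  4  0         -4
Lions  4  0  0  0          0
take 2 rows with smallest M_minus_G:
pos    C  D  G  M  M_minus_G
team                        
Bears  3  0  5  0         -5
Hawks  6  0  4  0         -4
Then the value at position 0, column 'M_minus_G': -5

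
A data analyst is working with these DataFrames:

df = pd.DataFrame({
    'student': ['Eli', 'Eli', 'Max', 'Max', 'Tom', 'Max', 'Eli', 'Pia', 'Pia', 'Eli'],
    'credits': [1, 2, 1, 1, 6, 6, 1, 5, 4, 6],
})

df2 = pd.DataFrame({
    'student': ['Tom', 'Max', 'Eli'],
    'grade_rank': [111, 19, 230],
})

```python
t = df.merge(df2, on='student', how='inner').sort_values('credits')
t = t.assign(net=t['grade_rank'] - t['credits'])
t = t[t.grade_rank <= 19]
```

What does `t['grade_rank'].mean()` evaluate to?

merge on 'student' (how='inner') → 8 rows:
  student  credits  grade_rank
0     Eli        1         230
1     Eli        2         230
2     Max        1          19
3     Max        1          19
4     Tom        6         111
5     Max        6          19
6     Eli        1         230
7     Eli        6         230
sort by credits:
  student  credits  grade_rank
0     Eli        1         230
2     Max        1          19
3     Max        1          19
6     Eli        1         230
1     Eli        2         230
4     Tom        6         111
5     Max        6          19
7     Eli        6         230
add column net = t['grade_rank'] - t['credits']:
  student  credits  grade_rank  net
0     Eli        1         230  229
2     Max        1          19   18
3     Max        1          19   18
6     Eli        1         230  229
1     Eli        2         230  228
4     Tom        6         111  105
5     Max        6          19   13
7     Eli        6         230  224
filter rows where grade_rank <= 19:
  student  credits  grade_rank  net
2     Max        1          19   18
3     Max        1          19   18
5     Max        6          19   13
So mean() = 19.0.

19.0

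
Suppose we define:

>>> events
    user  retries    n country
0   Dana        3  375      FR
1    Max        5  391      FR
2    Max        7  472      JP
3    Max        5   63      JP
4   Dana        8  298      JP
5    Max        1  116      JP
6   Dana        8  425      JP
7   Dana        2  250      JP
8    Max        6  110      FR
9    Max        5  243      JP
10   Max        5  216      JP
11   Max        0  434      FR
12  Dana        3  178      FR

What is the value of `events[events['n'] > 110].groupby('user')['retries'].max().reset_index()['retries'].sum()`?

15

filter rows where n > 110:
    user  retries    n country
0   Dana        3  375      FR
1    Max        5  391      FR
2    Max        7  472      JP
4   Dana        8  298      JP
5    Max        1  116      JP
6   Dana        8  425      JP
7   Dana        2  250      JP
9    Max        5  243      JP
10   Max        5  216      JP
11   Max        0  434      FR
12  Dana        3  178      FR
group by user, max of retries:
user
Dana    8
Max     7
Name: retries, dtype: int64
reset_index():
   user  retries
0  Dana        8
1   Max        7
Finally, sum of column 'retries' = 15.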